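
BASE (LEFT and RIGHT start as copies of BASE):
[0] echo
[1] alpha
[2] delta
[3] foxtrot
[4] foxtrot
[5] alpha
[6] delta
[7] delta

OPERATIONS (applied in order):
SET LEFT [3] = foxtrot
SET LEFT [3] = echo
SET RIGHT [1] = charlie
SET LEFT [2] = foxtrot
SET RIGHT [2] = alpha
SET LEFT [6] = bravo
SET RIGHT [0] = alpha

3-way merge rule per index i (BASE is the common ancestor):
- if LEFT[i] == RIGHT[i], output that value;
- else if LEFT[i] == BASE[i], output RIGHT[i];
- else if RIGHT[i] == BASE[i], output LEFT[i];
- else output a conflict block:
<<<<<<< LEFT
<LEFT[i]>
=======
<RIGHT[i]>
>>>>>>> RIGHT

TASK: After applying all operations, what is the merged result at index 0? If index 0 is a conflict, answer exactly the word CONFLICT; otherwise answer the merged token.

Final LEFT:  [echo, alpha, foxtrot, echo, foxtrot, alpha, bravo, delta]
Final RIGHT: [alpha, charlie, alpha, foxtrot, foxtrot, alpha, delta, delta]
i=0: L=echo=BASE, R=alpha -> take RIGHT -> alpha
i=1: L=alpha=BASE, R=charlie -> take RIGHT -> charlie
i=2: BASE=delta L=foxtrot R=alpha all differ -> CONFLICT
i=3: L=echo, R=foxtrot=BASE -> take LEFT -> echo
i=4: L=foxtrot R=foxtrot -> agree -> foxtrot
i=5: L=alpha R=alpha -> agree -> alpha
i=6: L=bravo, R=delta=BASE -> take LEFT -> bravo
i=7: L=delta R=delta -> agree -> delta
Index 0 -> alpha

Answer: alpha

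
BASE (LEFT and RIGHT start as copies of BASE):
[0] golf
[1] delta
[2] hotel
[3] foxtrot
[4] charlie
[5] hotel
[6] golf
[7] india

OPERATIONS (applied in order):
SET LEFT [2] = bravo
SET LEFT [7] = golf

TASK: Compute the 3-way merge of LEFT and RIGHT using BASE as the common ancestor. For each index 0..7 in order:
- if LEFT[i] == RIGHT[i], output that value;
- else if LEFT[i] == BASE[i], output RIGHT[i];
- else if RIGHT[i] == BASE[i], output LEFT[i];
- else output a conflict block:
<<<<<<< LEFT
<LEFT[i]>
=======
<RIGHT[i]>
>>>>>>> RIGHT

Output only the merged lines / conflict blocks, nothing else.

Final LEFT:  [golf, delta, bravo, foxtrot, charlie, hotel, golf, golf]
Final RIGHT: [golf, delta, hotel, foxtrot, charlie, hotel, golf, india]
i=0: L=golf R=golf -> agree -> golf
i=1: L=delta R=delta -> agree -> delta
i=2: L=bravo, R=hotel=BASE -> take LEFT -> bravo
i=3: L=foxtrot R=foxtrot -> agree -> foxtrot
i=4: L=charlie R=charlie -> agree -> charlie
i=5: L=hotel R=hotel -> agree -> hotel
i=6: L=golf R=golf -> agree -> golf
i=7: L=golf, R=india=BASE -> take LEFT -> golf

Answer: golf
delta
bravo
foxtrot
charlie
hotel
golf
golf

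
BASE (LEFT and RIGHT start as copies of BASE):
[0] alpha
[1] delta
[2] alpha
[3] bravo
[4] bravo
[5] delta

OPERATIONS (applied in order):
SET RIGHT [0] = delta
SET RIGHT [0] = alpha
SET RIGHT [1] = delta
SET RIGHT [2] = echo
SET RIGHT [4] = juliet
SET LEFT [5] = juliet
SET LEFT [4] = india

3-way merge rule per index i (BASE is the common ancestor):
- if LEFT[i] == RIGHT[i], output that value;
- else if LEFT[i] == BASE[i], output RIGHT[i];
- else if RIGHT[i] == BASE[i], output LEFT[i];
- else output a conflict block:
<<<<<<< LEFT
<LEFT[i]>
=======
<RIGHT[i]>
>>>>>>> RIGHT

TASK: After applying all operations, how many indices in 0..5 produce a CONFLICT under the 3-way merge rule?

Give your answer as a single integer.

Answer: 1

Derivation:
Final LEFT:  [alpha, delta, alpha, bravo, india, juliet]
Final RIGHT: [alpha, delta, echo, bravo, juliet, delta]
i=0: L=alpha R=alpha -> agree -> alpha
i=1: L=delta R=delta -> agree -> delta
i=2: L=alpha=BASE, R=echo -> take RIGHT -> echo
i=3: L=bravo R=bravo -> agree -> bravo
i=4: BASE=bravo L=india R=juliet all differ -> CONFLICT
i=5: L=juliet, R=delta=BASE -> take LEFT -> juliet
Conflict count: 1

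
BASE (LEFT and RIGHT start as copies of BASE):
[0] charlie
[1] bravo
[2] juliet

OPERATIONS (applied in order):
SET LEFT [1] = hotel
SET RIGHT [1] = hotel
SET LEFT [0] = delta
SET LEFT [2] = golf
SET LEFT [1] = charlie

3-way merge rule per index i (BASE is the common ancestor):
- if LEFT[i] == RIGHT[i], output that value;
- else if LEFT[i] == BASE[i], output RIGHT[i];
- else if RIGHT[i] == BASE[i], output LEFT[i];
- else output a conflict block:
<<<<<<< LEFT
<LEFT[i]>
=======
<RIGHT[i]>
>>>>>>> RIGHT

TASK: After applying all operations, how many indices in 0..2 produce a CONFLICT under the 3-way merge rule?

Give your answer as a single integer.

Final LEFT:  [delta, charlie, golf]
Final RIGHT: [charlie, hotel, juliet]
i=0: L=delta, R=charlie=BASE -> take LEFT -> delta
i=1: BASE=bravo L=charlie R=hotel all differ -> CONFLICT
i=2: L=golf, R=juliet=BASE -> take LEFT -> golf
Conflict count: 1

Answer: 1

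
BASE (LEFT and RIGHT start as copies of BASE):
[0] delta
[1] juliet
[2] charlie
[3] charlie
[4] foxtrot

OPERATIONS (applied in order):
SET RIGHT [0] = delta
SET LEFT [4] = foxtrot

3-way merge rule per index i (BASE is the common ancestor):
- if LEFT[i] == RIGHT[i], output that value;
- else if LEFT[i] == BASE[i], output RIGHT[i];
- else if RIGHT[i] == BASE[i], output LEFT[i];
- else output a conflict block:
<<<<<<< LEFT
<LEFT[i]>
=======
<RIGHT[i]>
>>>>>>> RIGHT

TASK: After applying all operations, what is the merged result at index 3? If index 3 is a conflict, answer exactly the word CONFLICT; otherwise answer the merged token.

Answer: charlie

Derivation:
Final LEFT:  [delta, juliet, charlie, charlie, foxtrot]
Final RIGHT: [delta, juliet, charlie, charlie, foxtrot]
i=0: L=delta R=delta -> agree -> delta
i=1: L=juliet R=juliet -> agree -> juliet
i=2: L=charlie R=charlie -> agree -> charlie
i=3: L=charlie R=charlie -> agree -> charlie
i=4: L=foxtrot R=foxtrot -> agree -> foxtrot
Index 3 -> charlie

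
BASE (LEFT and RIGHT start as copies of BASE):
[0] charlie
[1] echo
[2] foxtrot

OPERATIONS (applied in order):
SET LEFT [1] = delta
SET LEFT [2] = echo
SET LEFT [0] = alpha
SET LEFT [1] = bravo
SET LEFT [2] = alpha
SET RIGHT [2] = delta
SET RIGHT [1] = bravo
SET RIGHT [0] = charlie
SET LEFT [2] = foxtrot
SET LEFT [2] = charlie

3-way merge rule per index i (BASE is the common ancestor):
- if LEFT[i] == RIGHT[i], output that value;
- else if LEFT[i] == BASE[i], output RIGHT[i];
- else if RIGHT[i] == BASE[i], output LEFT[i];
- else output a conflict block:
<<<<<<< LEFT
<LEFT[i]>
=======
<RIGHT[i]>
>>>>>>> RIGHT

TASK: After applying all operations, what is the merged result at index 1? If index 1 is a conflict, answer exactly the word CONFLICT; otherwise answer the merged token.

Answer: bravo

Derivation:
Final LEFT:  [alpha, bravo, charlie]
Final RIGHT: [charlie, bravo, delta]
i=0: L=alpha, R=charlie=BASE -> take LEFT -> alpha
i=1: L=bravo R=bravo -> agree -> bravo
i=2: BASE=foxtrot L=charlie R=delta all differ -> CONFLICT
Index 1 -> bravo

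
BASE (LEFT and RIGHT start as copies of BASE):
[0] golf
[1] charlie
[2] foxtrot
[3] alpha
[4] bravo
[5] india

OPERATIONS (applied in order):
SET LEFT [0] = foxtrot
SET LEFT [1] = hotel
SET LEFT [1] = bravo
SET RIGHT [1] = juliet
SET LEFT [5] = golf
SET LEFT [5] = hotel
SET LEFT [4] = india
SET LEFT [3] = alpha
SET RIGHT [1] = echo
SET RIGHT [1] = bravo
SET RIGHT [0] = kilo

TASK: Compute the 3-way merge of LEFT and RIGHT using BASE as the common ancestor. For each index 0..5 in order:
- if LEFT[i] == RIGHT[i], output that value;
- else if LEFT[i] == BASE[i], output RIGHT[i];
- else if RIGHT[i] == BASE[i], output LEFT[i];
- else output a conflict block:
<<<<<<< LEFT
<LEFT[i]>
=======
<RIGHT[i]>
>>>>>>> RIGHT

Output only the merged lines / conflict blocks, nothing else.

Answer: <<<<<<< LEFT
foxtrot
=======
kilo
>>>>>>> RIGHT
bravo
foxtrot
alpha
india
hotel

Derivation:
Final LEFT:  [foxtrot, bravo, foxtrot, alpha, india, hotel]
Final RIGHT: [kilo, bravo, foxtrot, alpha, bravo, india]
i=0: BASE=golf L=foxtrot R=kilo all differ -> CONFLICT
i=1: L=bravo R=bravo -> agree -> bravo
i=2: L=foxtrot R=foxtrot -> agree -> foxtrot
i=3: L=alpha R=alpha -> agree -> alpha
i=4: L=india, R=bravo=BASE -> take LEFT -> india
i=5: L=hotel, R=india=BASE -> take LEFT -> hotel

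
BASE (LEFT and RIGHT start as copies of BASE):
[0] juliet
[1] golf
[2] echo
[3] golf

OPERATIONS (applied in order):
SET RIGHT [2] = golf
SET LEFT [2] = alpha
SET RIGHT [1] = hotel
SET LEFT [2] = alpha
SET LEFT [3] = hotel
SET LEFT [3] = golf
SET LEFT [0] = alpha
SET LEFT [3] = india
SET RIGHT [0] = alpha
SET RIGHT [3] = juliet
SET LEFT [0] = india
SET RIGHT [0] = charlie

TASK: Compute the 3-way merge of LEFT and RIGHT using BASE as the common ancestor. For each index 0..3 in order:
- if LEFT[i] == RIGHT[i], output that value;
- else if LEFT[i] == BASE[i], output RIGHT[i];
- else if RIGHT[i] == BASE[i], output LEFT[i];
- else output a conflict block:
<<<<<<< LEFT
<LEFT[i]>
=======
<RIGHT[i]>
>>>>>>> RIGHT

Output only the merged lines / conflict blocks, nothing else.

Final LEFT:  [india, golf, alpha, india]
Final RIGHT: [charlie, hotel, golf, juliet]
i=0: BASE=juliet L=india R=charlie all differ -> CONFLICT
i=1: L=golf=BASE, R=hotel -> take RIGHT -> hotel
i=2: BASE=echo L=alpha R=golf all differ -> CONFLICT
i=3: BASE=golf L=india R=juliet all differ -> CONFLICT

Answer: <<<<<<< LEFT
india
=======
charlie
>>>>>>> RIGHT
hotel
<<<<<<< LEFT
alpha
=======
golf
>>>>>>> RIGHT
<<<<<<< LEFT
india
=======
juliet
>>>>>>> RIGHT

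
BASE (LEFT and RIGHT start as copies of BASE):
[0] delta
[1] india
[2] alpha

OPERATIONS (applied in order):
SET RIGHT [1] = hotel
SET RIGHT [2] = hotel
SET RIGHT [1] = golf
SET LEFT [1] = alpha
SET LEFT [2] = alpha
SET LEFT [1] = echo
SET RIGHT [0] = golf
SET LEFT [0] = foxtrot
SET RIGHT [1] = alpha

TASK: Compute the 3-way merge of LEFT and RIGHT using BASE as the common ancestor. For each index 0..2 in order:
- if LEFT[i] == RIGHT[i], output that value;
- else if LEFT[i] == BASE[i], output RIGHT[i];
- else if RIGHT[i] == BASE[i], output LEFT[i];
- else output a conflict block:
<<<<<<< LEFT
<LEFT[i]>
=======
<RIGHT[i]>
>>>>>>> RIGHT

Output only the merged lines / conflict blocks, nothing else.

Answer: <<<<<<< LEFT
foxtrot
=======
golf
>>>>>>> RIGHT
<<<<<<< LEFT
echo
=======
alpha
>>>>>>> RIGHT
hotel

Derivation:
Final LEFT:  [foxtrot, echo, alpha]
Final RIGHT: [golf, alpha, hotel]
i=0: BASE=delta L=foxtrot R=golf all differ -> CONFLICT
i=1: BASE=india L=echo R=alpha all differ -> CONFLICT
i=2: L=alpha=BASE, R=hotel -> take RIGHT -> hotel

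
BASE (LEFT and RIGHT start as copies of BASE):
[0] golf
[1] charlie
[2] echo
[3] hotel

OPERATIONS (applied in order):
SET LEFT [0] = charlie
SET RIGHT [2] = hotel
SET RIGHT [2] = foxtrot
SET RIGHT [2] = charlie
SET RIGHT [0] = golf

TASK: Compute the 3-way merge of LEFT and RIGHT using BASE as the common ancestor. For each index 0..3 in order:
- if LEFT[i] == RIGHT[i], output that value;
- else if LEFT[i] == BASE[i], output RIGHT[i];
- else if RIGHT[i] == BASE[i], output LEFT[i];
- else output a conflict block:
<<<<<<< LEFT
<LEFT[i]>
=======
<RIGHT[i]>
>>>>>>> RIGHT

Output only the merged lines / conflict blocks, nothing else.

Answer: charlie
charlie
charlie
hotel

Derivation:
Final LEFT:  [charlie, charlie, echo, hotel]
Final RIGHT: [golf, charlie, charlie, hotel]
i=0: L=charlie, R=golf=BASE -> take LEFT -> charlie
i=1: L=charlie R=charlie -> agree -> charlie
i=2: L=echo=BASE, R=charlie -> take RIGHT -> charlie
i=3: L=hotel R=hotel -> agree -> hotel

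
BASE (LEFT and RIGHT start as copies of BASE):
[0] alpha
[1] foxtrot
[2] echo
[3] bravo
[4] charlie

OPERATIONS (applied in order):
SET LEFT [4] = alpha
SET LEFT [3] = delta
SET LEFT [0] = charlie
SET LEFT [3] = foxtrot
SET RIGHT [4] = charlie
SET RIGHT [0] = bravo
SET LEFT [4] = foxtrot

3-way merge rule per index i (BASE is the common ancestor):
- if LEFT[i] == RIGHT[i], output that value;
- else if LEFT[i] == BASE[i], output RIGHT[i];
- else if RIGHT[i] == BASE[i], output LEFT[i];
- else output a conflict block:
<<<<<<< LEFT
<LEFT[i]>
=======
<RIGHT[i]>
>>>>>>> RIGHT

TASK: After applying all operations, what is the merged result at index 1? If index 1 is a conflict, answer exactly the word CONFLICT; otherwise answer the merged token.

Final LEFT:  [charlie, foxtrot, echo, foxtrot, foxtrot]
Final RIGHT: [bravo, foxtrot, echo, bravo, charlie]
i=0: BASE=alpha L=charlie R=bravo all differ -> CONFLICT
i=1: L=foxtrot R=foxtrot -> agree -> foxtrot
i=2: L=echo R=echo -> agree -> echo
i=3: L=foxtrot, R=bravo=BASE -> take LEFT -> foxtrot
i=4: L=foxtrot, R=charlie=BASE -> take LEFT -> foxtrot
Index 1 -> foxtrot

Answer: foxtrot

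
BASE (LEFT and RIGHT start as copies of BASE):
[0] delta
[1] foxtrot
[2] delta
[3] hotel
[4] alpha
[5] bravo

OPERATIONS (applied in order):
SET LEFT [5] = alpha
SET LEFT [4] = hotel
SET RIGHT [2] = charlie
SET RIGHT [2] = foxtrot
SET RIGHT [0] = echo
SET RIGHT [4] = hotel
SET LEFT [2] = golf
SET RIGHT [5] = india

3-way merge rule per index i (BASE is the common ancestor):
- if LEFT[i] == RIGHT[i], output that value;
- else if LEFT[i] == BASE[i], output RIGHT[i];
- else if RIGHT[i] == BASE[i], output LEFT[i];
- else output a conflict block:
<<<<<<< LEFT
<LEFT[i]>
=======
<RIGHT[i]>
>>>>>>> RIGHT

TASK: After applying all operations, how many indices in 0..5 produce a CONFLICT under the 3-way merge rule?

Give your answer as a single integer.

Final LEFT:  [delta, foxtrot, golf, hotel, hotel, alpha]
Final RIGHT: [echo, foxtrot, foxtrot, hotel, hotel, india]
i=0: L=delta=BASE, R=echo -> take RIGHT -> echo
i=1: L=foxtrot R=foxtrot -> agree -> foxtrot
i=2: BASE=delta L=golf R=foxtrot all differ -> CONFLICT
i=3: L=hotel R=hotel -> agree -> hotel
i=4: L=hotel R=hotel -> agree -> hotel
i=5: BASE=bravo L=alpha R=india all differ -> CONFLICT
Conflict count: 2

Answer: 2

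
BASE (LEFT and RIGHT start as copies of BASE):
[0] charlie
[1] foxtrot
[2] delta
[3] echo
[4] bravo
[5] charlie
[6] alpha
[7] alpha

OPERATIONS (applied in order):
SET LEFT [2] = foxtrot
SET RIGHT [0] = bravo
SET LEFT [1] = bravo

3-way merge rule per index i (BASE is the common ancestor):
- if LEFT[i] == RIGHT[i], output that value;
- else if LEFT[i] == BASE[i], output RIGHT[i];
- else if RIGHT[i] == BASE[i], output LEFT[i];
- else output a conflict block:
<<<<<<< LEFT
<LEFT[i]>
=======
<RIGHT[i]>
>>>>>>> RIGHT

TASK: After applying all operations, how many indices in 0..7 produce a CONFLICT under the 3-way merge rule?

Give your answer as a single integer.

Final LEFT:  [charlie, bravo, foxtrot, echo, bravo, charlie, alpha, alpha]
Final RIGHT: [bravo, foxtrot, delta, echo, bravo, charlie, alpha, alpha]
i=0: L=charlie=BASE, R=bravo -> take RIGHT -> bravo
i=1: L=bravo, R=foxtrot=BASE -> take LEFT -> bravo
i=2: L=foxtrot, R=delta=BASE -> take LEFT -> foxtrot
i=3: L=echo R=echo -> agree -> echo
i=4: L=bravo R=bravo -> agree -> bravo
i=5: L=charlie R=charlie -> agree -> charlie
i=6: L=alpha R=alpha -> agree -> alpha
i=7: L=alpha R=alpha -> agree -> alpha
Conflict count: 0

Answer: 0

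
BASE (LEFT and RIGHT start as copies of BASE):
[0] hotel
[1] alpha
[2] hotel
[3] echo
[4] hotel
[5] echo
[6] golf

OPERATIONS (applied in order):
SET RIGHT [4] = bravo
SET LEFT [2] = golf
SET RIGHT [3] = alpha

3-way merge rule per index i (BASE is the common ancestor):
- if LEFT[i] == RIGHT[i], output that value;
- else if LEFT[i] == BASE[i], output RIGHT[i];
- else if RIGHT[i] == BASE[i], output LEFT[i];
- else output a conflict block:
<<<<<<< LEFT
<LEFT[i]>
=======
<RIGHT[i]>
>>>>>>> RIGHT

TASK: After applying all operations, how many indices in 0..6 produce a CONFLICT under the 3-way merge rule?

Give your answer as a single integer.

Answer: 0

Derivation:
Final LEFT:  [hotel, alpha, golf, echo, hotel, echo, golf]
Final RIGHT: [hotel, alpha, hotel, alpha, bravo, echo, golf]
i=0: L=hotel R=hotel -> agree -> hotel
i=1: L=alpha R=alpha -> agree -> alpha
i=2: L=golf, R=hotel=BASE -> take LEFT -> golf
i=3: L=echo=BASE, R=alpha -> take RIGHT -> alpha
i=4: L=hotel=BASE, R=bravo -> take RIGHT -> bravo
i=5: L=echo R=echo -> agree -> echo
i=6: L=golf R=golf -> agree -> golf
Conflict count: 0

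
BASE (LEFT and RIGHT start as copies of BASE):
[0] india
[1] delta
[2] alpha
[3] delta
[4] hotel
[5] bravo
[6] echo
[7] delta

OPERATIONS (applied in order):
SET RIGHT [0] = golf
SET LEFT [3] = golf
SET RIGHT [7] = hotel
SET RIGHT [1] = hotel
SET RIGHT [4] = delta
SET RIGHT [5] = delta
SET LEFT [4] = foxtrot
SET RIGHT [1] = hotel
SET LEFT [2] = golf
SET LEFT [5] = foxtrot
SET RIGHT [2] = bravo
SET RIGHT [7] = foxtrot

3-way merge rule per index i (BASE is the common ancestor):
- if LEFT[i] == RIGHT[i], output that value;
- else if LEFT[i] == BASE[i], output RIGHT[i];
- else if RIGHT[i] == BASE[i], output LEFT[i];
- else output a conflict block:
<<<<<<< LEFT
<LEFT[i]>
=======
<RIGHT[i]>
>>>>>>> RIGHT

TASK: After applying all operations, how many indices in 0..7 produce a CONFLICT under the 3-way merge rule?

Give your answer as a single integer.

Final LEFT:  [india, delta, golf, golf, foxtrot, foxtrot, echo, delta]
Final RIGHT: [golf, hotel, bravo, delta, delta, delta, echo, foxtrot]
i=0: L=india=BASE, R=golf -> take RIGHT -> golf
i=1: L=delta=BASE, R=hotel -> take RIGHT -> hotel
i=2: BASE=alpha L=golf R=bravo all differ -> CONFLICT
i=3: L=golf, R=delta=BASE -> take LEFT -> golf
i=4: BASE=hotel L=foxtrot R=delta all differ -> CONFLICT
i=5: BASE=bravo L=foxtrot R=delta all differ -> CONFLICT
i=6: L=echo R=echo -> agree -> echo
i=7: L=delta=BASE, R=foxtrot -> take RIGHT -> foxtrot
Conflict count: 3

Answer: 3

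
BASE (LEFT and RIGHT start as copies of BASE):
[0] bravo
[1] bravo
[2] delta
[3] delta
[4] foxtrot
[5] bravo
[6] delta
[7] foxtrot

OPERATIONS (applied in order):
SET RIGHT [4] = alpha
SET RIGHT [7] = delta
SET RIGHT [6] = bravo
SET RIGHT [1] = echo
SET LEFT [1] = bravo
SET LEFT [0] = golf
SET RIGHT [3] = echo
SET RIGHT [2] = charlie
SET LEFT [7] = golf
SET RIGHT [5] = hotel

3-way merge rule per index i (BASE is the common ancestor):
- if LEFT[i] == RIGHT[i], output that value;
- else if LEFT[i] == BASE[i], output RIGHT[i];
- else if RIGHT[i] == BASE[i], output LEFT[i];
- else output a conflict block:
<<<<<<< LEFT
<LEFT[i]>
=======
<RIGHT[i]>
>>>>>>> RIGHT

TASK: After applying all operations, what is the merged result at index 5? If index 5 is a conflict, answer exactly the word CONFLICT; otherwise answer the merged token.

Answer: hotel

Derivation:
Final LEFT:  [golf, bravo, delta, delta, foxtrot, bravo, delta, golf]
Final RIGHT: [bravo, echo, charlie, echo, alpha, hotel, bravo, delta]
i=0: L=golf, R=bravo=BASE -> take LEFT -> golf
i=1: L=bravo=BASE, R=echo -> take RIGHT -> echo
i=2: L=delta=BASE, R=charlie -> take RIGHT -> charlie
i=3: L=delta=BASE, R=echo -> take RIGHT -> echo
i=4: L=foxtrot=BASE, R=alpha -> take RIGHT -> alpha
i=5: L=bravo=BASE, R=hotel -> take RIGHT -> hotel
i=6: L=delta=BASE, R=bravo -> take RIGHT -> bravo
i=7: BASE=foxtrot L=golf R=delta all differ -> CONFLICT
Index 5 -> hotel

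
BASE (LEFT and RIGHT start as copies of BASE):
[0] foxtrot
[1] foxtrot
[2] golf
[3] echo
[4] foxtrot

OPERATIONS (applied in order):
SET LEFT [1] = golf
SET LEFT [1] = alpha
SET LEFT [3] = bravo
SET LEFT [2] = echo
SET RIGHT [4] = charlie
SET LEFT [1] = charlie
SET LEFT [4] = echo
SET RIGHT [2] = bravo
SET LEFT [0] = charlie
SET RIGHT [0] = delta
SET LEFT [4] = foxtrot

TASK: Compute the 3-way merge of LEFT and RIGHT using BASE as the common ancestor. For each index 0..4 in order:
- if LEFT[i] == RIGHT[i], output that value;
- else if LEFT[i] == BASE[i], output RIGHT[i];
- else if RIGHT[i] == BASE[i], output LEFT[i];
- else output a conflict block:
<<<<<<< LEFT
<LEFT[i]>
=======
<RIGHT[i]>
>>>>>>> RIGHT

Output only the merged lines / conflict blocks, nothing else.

Answer: <<<<<<< LEFT
charlie
=======
delta
>>>>>>> RIGHT
charlie
<<<<<<< LEFT
echo
=======
bravo
>>>>>>> RIGHT
bravo
charlie

Derivation:
Final LEFT:  [charlie, charlie, echo, bravo, foxtrot]
Final RIGHT: [delta, foxtrot, bravo, echo, charlie]
i=0: BASE=foxtrot L=charlie R=delta all differ -> CONFLICT
i=1: L=charlie, R=foxtrot=BASE -> take LEFT -> charlie
i=2: BASE=golf L=echo R=bravo all differ -> CONFLICT
i=3: L=bravo, R=echo=BASE -> take LEFT -> bravo
i=4: L=foxtrot=BASE, R=charlie -> take RIGHT -> charlie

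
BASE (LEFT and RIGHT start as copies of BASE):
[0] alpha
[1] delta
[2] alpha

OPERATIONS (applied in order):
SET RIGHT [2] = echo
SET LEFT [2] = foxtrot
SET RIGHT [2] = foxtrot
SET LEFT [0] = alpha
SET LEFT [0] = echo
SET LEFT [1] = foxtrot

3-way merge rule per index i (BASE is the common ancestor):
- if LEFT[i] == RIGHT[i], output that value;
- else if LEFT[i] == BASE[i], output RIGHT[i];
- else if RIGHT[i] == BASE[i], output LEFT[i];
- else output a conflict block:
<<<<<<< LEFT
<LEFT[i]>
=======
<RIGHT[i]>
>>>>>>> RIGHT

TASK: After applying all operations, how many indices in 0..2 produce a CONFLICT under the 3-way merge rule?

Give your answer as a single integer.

Final LEFT:  [echo, foxtrot, foxtrot]
Final RIGHT: [alpha, delta, foxtrot]
i=0: L=echo, R=alpha=BASE -> take LEFT -> echo
i=1: L=foxtrot, R=delta=BASE -> take LEFT -> foxtrot
i=2: L=foxtrot R=foxtrot -> agree -> foxtrot
Conflict count: 0

Answer: 0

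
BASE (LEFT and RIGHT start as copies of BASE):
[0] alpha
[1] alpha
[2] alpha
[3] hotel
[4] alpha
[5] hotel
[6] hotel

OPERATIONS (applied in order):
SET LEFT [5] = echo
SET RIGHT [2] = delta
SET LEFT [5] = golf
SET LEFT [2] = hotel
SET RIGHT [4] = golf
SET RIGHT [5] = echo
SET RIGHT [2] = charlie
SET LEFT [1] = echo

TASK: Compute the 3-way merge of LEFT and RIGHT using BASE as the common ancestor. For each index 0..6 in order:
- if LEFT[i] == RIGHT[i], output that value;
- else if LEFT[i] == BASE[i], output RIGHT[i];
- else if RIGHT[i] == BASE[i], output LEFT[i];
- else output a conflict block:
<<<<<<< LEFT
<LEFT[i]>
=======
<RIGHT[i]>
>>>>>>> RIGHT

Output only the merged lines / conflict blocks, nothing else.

Answer: alpha
echo
<<<<<<< LEFT
hotel
=======
charlie
>>>>>>> RIGHT
hotel
golf
<<<<<<< LEFT
golf
=======
echo
>>>>>>> RIGHT
hotel

Derivation:
Final LEFT:  [alpha, echo, hotel, hotel, alpha, golf, hotel]
Final RIGHT: [alpha, alpha, charlie, hotel, golf, echo, hotel]
i=0: L=alpha R=alpha -> agree -> alpha
i=1: L=echo, R=alpha=BASE -> take LEFT -> echo
i=2: BASE=alpha L=hotel R=charlie all differ -> CONFLICT
i=3: L=hotel R=hotel -> agree -> hotel
i=4: L=alpha=BASE, R=golf -> take RIGHT -> golf
i=5: BASE=hotel L=golf R=echo all differ -> CONFLICT
i=6: L=hotel R=hotel -> agree -> hotel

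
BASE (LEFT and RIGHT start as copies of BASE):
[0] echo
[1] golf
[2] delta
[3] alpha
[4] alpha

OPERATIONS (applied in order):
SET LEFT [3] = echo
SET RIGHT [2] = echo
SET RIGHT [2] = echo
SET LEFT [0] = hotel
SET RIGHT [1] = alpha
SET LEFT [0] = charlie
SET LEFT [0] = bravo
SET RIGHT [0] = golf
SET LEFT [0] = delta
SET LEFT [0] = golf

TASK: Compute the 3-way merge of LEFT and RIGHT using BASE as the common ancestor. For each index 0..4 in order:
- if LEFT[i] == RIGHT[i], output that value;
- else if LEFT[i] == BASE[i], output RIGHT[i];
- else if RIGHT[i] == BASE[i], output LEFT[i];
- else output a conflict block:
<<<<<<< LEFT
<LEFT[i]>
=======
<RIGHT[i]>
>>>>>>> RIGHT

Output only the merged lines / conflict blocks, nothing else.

Final LEFT:  [golf, golf, delta, echo, alpha]
Final RIGHT: [golf, alpha, echo, alpha, alpha]
i=0: L=golf R=golf -> agree -> golf
i=1: L=golf=BASE, R=alpha -> take RIGHT -> alpha
i=2: L=delta=BASE, R=echo -> take RIGHT -> echo
i=3: L=echo, R=alpha=BASE -> take LEFT -> echo
i=4: L=alpha R=alpha -> agree -> alpha

Answer: golf
alpha
echo
echo
alpha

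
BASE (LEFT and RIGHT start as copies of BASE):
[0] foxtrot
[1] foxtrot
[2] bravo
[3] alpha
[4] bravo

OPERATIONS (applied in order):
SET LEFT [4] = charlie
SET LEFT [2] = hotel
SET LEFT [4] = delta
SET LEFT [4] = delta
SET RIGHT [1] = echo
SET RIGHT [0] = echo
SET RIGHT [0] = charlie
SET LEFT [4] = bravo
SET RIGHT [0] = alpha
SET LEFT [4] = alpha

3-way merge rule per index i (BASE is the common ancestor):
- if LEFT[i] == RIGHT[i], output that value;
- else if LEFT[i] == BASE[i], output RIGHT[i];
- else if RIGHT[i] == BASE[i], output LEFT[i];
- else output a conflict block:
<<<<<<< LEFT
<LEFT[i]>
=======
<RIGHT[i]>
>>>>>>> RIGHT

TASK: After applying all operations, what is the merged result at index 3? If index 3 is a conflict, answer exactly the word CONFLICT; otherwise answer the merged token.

Answer: alpha

Derivation:
Final LEFT:  [foxtrot, foxtrot, hotel, alpha, alpha]
Final RIGHT: [alpha, echo, bravo, alpha, bravo]
i=0: L=foxtrot=BASE, R=alpha -> take RIGHT -> alpha
i=1: L=foxtrot=BASE, R=echo -> take RIGHT -> echo
i=2: L=hotel, R=bravo=BASE -> take LEFT -> hotel
i=3: L=alpha R=alpha -> agree -> alpha
i=4: L=alpha, R=bravo=BASE -> take LEFT -> alpha
Index 3 -> alpha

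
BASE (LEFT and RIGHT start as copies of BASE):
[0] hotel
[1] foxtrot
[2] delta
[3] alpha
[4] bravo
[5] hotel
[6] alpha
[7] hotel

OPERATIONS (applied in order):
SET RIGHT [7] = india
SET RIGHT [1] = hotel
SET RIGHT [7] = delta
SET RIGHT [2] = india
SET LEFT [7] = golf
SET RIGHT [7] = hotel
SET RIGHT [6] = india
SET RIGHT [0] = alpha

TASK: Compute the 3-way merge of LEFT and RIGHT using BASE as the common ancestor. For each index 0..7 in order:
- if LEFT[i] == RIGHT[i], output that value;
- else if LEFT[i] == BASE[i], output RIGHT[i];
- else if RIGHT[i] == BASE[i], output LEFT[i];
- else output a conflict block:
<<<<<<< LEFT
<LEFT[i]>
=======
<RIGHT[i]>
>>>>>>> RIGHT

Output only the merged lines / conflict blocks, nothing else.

Final LEFT:  [hotel, foxtrot, delta, alpha, bravo, hotel, alpha, golf]
Final RIGHT: [alpha, hotel, india, alpha, bravo, hotel, india, hotel]
i=0: L=hotel=BASE, R=alpha -> take RIGHT -> alpha
i=1: L=foxtrot=BASE, R=hotel -> take RIGHT -> hotel
i=2: L=delta=BASE, R=india -> take RIGHT -> india
i=3: L=alpha R=alpha -> agree -> alpha
i=4: L=bravo R=bravo -> agree -> bravo
i=5: L=hotel R=hotel -> agree -> hotel
i=6: L=alpha=BASE, R=india -> take RIGHT -> india
i=7: L=golf, R=hotel=BASE -> take LEFT -> golf

Answer: alpha
hotel
india
alpha
bravo
hotel
india
golf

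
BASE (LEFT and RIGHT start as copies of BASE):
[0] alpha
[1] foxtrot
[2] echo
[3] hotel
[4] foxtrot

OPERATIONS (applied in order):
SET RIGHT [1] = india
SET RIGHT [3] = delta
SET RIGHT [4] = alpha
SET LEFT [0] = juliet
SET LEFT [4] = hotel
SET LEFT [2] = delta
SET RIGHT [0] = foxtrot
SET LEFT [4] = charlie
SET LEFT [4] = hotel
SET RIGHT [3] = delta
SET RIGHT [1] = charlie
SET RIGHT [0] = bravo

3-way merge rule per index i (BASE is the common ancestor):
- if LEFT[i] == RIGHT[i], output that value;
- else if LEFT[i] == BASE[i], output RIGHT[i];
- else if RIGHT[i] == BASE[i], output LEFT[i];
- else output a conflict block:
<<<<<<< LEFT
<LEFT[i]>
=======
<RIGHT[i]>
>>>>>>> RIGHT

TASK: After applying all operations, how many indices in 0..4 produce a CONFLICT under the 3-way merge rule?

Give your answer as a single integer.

Final LEFT:  [juliet, foxtrot, delta, hotel, hotel]
Final RIGHT: [bravo, charlie, echo, delta, alpha]
i=0: BASE=alpha L=juliet R=bravo all differ -> CONFLICT
i=1: L=foxtrot=BASE, R=charlie -> take RIGHT -> charlie
i=2: L=delta, R=echo=BASE -> take LEFT -> delta
i=3: L=hotel=BASE, R=delta -> take RIGHT -> delta
i=4: BASE=foxtrot L=hotel R=alpha all differ -> CONFLICT
Conflict count: 2

Answer: 2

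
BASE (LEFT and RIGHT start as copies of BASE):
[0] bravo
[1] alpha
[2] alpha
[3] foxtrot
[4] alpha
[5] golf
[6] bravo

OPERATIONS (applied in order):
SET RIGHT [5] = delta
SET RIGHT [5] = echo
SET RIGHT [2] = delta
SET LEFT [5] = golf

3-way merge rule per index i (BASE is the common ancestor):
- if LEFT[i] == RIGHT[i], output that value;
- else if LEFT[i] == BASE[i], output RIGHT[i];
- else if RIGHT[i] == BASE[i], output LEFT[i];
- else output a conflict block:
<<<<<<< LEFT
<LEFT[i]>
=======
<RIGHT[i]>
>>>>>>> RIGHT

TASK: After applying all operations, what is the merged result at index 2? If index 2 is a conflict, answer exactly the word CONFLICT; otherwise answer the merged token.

Answer: delta

Derivation:
Final LEFT:  [bravo, alpha, alpha, foxtrot, alpha, golf, bravo]
Final RIGHT: [bravo, alpha, delta, foxtrot, alpha, echo, bravo]
i=0: L=bravo R=bravo -> agree -> bravo
i=1: L=alpha R=alpha -> agree -> alpha
i=2: L=alpha=BASE, R=delta -> take RIGHT -> delta
i=3: L=foxtrot R=foxtrot -> agree -> foxtrot
i=4: L=alpha R=alpha -> agree -> alpha
i=5: L=golf=BASE, R=echo -> take RIGHT -> echo
i=6: L=bravo R=bravo -> agree -> bravo
Index 2 -> delta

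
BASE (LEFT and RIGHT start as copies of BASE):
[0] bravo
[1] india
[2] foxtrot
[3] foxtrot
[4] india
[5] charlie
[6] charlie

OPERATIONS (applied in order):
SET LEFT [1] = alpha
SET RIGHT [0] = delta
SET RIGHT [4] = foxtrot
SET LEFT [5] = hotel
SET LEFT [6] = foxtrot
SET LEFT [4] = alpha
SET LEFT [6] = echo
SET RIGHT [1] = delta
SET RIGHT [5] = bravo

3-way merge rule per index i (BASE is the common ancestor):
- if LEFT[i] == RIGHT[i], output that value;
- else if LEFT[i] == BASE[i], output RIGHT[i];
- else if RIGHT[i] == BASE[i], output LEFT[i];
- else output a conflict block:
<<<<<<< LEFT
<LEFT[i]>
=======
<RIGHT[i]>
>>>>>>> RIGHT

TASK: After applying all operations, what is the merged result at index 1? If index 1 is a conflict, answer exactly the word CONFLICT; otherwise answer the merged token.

Final LEFT:  [bravo, alpha, foxtrot, foxtrot, alpha, hotel, echo]
Final RIGHT: [delta, delta, foxtrot, foxtrot, foxtrot, bravo, charlie]
i=0: L=bravo=BASE, R=delta -> take RIGHT -> delta
i=1: BASE=india L=alpha R=delta all differ -> CONFLICT
i=2: L=foxtrot R=foxtrot -> agree -> foxtrot
i=3: L=foxtrot R=foxtrot -> agree -> foxtrot
i=4: BASE=india L=alpha R=foxtrot all differ -> CONFLICT
i=5: BASE=charlie L=hotel R=bravo all differ -> CONFLICT
i=6: L=echo, R=charlie=BASE -> take LEFT -> echo
Index 1 -> CONFLICT

Answer: CONFLICT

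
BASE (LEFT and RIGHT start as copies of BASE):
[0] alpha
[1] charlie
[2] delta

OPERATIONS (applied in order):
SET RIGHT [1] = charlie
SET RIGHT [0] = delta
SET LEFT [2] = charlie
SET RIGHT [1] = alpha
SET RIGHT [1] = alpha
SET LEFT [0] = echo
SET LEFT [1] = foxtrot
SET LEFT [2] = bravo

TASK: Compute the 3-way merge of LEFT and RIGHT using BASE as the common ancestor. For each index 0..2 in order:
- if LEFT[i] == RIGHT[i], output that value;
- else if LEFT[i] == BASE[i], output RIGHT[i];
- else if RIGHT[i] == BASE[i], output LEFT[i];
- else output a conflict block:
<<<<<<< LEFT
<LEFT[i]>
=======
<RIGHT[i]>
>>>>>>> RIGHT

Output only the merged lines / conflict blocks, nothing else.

Answer: <<<<<<< LEFT
echo
=======
delta
>>>>>>> RIGHT
<<<<<<< LEFT
foxtrot
=======
alpha
>>>>>>> RIGHT
bravo

Derivation:
Final LEFT:  [echo, foxtrot, bravo]
Final RIGHT: [delta, alpha, delta]
i=0: BASE=alpha L=echo R=delta all differ -> CONFLICT
i=1: BASE=charlie L=foxtrot R=alpha all differ -> CONFLICT
i=2: L=bravo, R=delta=BASE -> take LEFT -> bravo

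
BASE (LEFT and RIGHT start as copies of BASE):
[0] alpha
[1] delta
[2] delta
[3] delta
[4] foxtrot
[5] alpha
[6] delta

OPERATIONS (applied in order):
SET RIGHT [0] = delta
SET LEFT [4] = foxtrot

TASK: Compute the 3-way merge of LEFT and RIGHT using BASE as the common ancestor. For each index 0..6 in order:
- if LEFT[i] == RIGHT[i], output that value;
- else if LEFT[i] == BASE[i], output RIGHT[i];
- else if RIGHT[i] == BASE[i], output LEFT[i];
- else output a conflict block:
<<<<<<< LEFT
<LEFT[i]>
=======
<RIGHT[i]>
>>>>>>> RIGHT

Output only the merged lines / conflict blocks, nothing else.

Final LEFT:  [alpha, delta, delta, delta, foxtrot, alpha, delta]
Final RIGHT: [delta, delta, delta, delta, foxtrot, alpha, delta]
i=0: L=alpha=BASE, R=delta -> take RIGHT -> delta
i=1: L=delta R=delta -> agree -> delta
i=2: L=delta R=delta -> agree -> delta
i=3: L=delta R=delta -> agree -> delta
i=4: L=foxtrot R=foxtrot -> agree -> foxtrot
i=5: L=alpha R=alpha -> agree -> alpha
i=6: L=delta R=delta -> agree -> delta

Answer: delta
delta
delta
delta
foxtrot
alpha
delta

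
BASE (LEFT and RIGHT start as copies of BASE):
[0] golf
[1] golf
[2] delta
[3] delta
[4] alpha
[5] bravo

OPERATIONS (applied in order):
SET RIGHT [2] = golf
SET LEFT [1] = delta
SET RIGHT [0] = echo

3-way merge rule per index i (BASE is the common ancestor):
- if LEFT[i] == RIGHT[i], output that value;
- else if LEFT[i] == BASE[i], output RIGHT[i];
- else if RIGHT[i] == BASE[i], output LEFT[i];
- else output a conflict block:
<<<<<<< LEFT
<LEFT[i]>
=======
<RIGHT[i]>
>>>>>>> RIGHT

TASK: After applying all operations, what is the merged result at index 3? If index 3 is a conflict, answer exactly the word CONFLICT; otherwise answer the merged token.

Final LEFT:  [golf, delta, delta, delta, alpha, bravo]
Final RIGHT: [echo, golf, golf, delta, alpha, bravo]
i=0: L=golf=BASE, R=echo -> take RIGHT -> echo
i=1: L=delta, R=golf=BASE -> take LEFT -> delta
i=2: L=delta=BASE, R=golf -> take RIGHT -> golf
i=3: L=delta R=delta -> agree -> delta
i=4: L=alpha R=alpha -> agree -> alpha
i=5: L=bravo R=bravo -> agree -> bravo
Index 3 -> delta

Answer: delta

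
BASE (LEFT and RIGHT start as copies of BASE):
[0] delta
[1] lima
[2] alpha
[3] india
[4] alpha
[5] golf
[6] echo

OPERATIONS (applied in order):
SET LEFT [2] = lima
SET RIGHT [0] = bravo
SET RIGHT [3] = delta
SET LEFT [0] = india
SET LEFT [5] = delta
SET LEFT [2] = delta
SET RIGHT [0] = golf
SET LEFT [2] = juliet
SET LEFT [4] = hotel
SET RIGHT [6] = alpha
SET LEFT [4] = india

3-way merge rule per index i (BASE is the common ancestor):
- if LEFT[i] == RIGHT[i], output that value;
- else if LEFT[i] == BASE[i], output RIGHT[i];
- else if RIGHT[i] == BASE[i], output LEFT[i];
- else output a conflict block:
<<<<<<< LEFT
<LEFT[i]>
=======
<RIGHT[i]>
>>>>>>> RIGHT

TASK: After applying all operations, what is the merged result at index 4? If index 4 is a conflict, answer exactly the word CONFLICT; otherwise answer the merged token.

Answer: india

Derivation:
Final LEFT:  [india, lima, juliet, india, india, delta, echo]
Final RIGHT: [golf, lima, alpha, delta, alpha, golf, alpha]
i=0: BASE=delta L=india R=golf all differ -> CONFLICT
i=1: L=lima R=lima -> agree -> lima
i=2: L=juliet, R=alpha=BASE -> take LEFT -> juliet
i=3: L=india=BASE, R=delta -> take RIGHT -> delta
i=4: L=india, R=alpha=BASE -> take LEFT -> india
i=5: L=delta, R=golf=BASE -> take LEFT -> delta
i=6: L=echo=BASE, R=alpha -> take RIGHT -> alpha
Index 4 -> india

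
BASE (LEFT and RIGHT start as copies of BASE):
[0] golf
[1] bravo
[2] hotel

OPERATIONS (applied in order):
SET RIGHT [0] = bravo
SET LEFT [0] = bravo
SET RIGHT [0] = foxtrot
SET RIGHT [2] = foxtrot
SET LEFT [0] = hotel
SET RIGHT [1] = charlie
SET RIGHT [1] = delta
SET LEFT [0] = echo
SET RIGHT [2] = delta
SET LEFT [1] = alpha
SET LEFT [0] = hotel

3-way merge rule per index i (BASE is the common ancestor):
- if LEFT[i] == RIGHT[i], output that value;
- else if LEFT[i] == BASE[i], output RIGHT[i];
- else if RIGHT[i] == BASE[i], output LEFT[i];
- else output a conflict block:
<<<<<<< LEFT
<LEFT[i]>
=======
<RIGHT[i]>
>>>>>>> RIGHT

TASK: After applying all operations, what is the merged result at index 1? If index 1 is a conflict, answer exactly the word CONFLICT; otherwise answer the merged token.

Final LEFT:  [hotel, alpha, hotel]
Final RIGHT: [foxtrot, delta, delta]
i=0: BASE=golf L=hotel R=foxtrot all differ -> CONFLICT
i=1: BASE=bravo L=alpha R=delta all differ -> CONFLICT
i=2: L=hotel=BASE, R=delta -> take RIGHT -> delta
Index 1 -> CONFLICT

Answer: CONFLICT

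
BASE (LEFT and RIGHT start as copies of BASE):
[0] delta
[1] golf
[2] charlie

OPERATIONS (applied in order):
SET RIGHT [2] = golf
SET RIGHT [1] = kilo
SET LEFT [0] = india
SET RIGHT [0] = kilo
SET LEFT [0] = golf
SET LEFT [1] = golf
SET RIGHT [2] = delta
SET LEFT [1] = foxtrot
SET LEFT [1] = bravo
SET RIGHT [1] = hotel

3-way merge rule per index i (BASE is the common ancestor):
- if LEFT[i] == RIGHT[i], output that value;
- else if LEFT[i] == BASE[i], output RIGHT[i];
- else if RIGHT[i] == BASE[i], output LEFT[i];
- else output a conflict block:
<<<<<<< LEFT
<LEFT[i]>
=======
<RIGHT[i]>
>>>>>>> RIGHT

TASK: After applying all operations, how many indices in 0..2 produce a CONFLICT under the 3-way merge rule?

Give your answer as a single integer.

Answer: 2

Derivation:
Final LEFT:  [golf, bravo, charlie]
Final RIGHT: [kilo, hotel, delta]
i=0: BASE=delta L=golf R=kilo all differ -> CONFLICT
i=1: BASE=golf L=bravo R=hotel all differ -> CONFLICT
i=2: L=charlie=BASE, R=delta -> take RIGHT -> delta
Conflict count: 2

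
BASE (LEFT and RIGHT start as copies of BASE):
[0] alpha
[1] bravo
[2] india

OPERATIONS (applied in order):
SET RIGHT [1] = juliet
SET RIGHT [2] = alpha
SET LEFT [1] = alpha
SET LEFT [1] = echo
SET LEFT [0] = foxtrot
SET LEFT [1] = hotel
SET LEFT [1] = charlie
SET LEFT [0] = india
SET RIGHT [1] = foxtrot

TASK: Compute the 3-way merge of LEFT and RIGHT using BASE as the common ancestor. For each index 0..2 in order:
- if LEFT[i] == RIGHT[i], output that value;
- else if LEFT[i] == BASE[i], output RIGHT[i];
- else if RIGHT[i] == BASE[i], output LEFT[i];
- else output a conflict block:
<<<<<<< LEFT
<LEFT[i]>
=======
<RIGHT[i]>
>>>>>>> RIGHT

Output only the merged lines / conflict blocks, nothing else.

Answer: india
<<<<<<< LEFT
charlie
=======
foxtrot
>>>>>>> RIGHT
alpha

Derivation:
Final LEFT:  [india, charlie, india]
Final RIGHT: [alpha, foxtrot, alpha]
i=0: L=india, R=alpha=BASE -> take LEFT -> india
i=1: BASE=bravo L=charlie R=foxtrot all differ -> CONFLICT
i=2: L=india=BASE, R=alpha -> take RIGHT -> alpha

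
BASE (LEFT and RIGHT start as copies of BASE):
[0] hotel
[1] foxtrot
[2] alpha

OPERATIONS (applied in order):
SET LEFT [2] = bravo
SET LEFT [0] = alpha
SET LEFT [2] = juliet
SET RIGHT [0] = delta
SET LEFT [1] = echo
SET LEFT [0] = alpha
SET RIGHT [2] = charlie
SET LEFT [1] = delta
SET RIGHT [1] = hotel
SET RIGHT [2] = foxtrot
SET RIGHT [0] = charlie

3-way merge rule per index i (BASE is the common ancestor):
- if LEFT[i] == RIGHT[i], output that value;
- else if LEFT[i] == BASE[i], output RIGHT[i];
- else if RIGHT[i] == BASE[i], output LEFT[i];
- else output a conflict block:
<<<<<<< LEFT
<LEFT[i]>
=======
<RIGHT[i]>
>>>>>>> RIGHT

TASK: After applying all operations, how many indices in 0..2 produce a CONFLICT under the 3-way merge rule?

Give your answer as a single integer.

Final LEFT:  [alpha, delta, juliet]
Final RIGHT: [charlie, hotel, foxtrot]
i=0: BASE=hotel L=alpha R=charlie all differ -> CONFLICT
i=1: BASE=foxtrot L=delta R=hotel all differ -> CONFLICT
i=2: BASE=alpha L=juliet R=foxtrot all differ -> CONFLICT
Conflict count: 3

Answer: 3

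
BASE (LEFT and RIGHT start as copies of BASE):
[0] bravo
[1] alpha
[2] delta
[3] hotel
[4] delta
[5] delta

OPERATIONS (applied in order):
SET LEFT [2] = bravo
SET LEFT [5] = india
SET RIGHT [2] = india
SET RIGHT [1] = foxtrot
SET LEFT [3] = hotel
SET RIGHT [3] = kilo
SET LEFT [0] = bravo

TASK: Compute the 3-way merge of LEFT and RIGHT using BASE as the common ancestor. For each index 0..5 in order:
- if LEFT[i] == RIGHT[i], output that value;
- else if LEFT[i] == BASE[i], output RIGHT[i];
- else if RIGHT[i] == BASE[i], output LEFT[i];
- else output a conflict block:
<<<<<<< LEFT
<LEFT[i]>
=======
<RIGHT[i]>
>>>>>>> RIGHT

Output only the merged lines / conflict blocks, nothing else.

Answer: bravo
foxtrot
<<<<<<< LEFT
bravo
=======
india
>>>>>>> RIGHT
kilo
delta
india

Derivation:
Final LEFT:  [bravo, alpha, bravo, hotel, delta, india]
Final RIGHT: [bravo, foxtrot, india, kilo, delta, delta]
i=0: L=bravo R=bravo -> agree -> bravo
i=1: L=alpha=BASE, R=foxtrot -> take RIGHT -> foxtrot
i=2: BASE=delta L=bravo R=india all differ -> CONFLICT
i=3: L=hotel=BASE, R=kilo -> take RIGHT -> kilo
i=4: L=delta R=delta -> agree -> delta
i=5: L=india, R=delta=BASE -> take LEFT -> india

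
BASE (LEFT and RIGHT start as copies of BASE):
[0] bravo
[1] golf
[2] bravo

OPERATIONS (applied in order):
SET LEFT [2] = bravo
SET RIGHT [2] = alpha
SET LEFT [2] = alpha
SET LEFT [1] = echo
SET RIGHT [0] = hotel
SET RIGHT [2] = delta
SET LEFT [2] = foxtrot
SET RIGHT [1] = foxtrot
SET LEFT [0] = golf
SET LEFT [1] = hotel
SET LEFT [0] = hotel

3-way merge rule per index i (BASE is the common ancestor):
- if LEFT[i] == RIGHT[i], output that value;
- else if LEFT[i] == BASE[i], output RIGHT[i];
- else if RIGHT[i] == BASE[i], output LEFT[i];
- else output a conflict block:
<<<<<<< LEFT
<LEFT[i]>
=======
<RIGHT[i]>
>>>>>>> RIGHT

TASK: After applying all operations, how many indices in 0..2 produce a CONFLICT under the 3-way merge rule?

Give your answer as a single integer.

Answer: 2

Derivation:
Final LEFT:  [hotel, hotel, foxtrot]
Final RIGHT: [hotel, foxtrot, delta]
i=0: L=hotel R=hotel -> agree -> hotel
i=1: BASE=golf L=hotel R=foxtrot all differ -> CONFLICT
i=2: BASE=bravo L=foxtrot R=delta all differ -> CONFLICT
Conflict count: 2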